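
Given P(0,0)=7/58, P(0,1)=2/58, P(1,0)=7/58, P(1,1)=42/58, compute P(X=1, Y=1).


Read from table: P(X=1, Y=1) = 42/58 = 21/29

21/29


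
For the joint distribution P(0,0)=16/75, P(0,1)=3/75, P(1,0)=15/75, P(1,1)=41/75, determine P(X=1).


P(X=1) = P(1,0)+P(1,1) = 15/75 + 41/75 = 56/75

56/75


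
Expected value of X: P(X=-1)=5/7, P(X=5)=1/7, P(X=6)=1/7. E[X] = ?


E[X] = sum(x * P(x))
= -1*5/7 + 5*1/7 + 6*1/7
= 6/7

6/7


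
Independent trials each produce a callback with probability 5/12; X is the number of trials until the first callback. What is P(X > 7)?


P(X > 7) = P(first 7 trials all fail) = (1-p)^7 = (7/12)^7 = 823543/35831808

823543/35831808


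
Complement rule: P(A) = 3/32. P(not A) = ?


P(A') = 1 - P(A) = 1 - 3/32 = 29/32

29/32


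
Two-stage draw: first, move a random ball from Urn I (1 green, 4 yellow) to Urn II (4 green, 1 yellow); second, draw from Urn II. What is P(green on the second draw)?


P(transfer green) = 1/5; P(transfer yellow) = 4/5
If green transferred: Urn II has 5 green of 6, so P(green|green moved) = 5/6
If yellow transferred: Urn II has 4 green of 6, so P(green|yellow moved) = 2/3
By total probability: P(green) = 1/5*5/6 + 4/5*2/3 = 7/10

7/10


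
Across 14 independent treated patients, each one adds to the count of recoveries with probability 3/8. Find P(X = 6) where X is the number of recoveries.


P(X=6) = C(14,6) * p^6 * (1-p)^8
= 3003 * 729/262144 * 390625/16777216
= 855151171875/4398046511104

855151171875/4398046511104


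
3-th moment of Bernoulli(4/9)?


For Bernoulli: X in {0,1}
E[X^3] = 0^3*(1-4/9) + 1^3*4/9 = 4/9

4/9


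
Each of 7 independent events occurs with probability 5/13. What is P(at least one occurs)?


P(at least one) = 1 - P(none)
P(none) = (1 - 5/13)^7 = (8/13)^7 = 2097152/62748517
P(at least one) = 1 - 2097152/62748517 = 60651365/62748517

60651365/62748517


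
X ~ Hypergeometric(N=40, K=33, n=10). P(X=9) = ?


P(X=9) = C(33,9)*C(7,1) / C(40,10)
= 38567100*7 / 847660528
= 269969700/847660528 = 15225/47804

15225/47804


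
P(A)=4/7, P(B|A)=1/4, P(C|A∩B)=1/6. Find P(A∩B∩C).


P(A∩B∩C) = P(A) * P(B|A) * P(C|A∩B)
= 4/7 * 1/4 * 1/6
= 1/7 * 1/6 = 1/42

1/42


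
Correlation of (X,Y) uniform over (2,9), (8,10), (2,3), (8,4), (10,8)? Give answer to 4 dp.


Cov(X,Y) = 2.4000, Var(X) = 11.2000, Var(Y) = 7.7600
rho = Cov/(sqrt(VarX)*sqrt(VarY)) = 0.2574

0.2574


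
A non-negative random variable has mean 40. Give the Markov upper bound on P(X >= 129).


Markov: P(X >= a) <= E[X]/a
P(X >= 129) <= 40/129

40/129


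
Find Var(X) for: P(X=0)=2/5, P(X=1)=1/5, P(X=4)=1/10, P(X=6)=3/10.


E[X] = 12/5, E[X^2] = 63/5
Var(X) = E[X^2] - (E[X])^2 = 63/5 - (12/5)^2 = 171/25

171/25


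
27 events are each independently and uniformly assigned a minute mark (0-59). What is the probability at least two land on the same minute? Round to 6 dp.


P(all different) = prod((60-i)/60 for i=0..26) = 0.000936
P(at least one match) = 1 - 0.000936 = 0.999064

0.999064


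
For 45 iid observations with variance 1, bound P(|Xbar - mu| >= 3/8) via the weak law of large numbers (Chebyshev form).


Var(Xbar) = Var(X)/n = 1/45
Chebyshev: P(|Xbar-mu| >= 3/8) <= Var(Xbar)/(3/8)^2 = (1/45)/(9/64) = 64/405

64/405


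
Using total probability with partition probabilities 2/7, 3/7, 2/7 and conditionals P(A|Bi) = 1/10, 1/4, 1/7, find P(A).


P(A) = P(A|B1)P(B1) + P(A|B2)P(B2) + P(A|B3)P(B3)
= 1/10*2/7 + 1/4*3/7 + 1/7*2/7
= 1/35 + 3/28 + 2/49 = 173/980

173/980


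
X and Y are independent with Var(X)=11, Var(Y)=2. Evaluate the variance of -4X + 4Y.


Independence => Cov(X,Y)=0
Var(-4X + 4Y) = (-4)^2*Var(X) + 4^2*Var(Y)
= 16*11 + 16*2 = 208

208


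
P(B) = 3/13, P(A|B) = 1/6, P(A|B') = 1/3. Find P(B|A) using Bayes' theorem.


P(A) = P(A|B)P(B) + P(A|B')P(B') = 1/6*3/13 + 1/3*10/13 = 23/78
P(B|A) = P(A|B)P(B)/P(A) = (1/26)/(23/78) = 3/23

3/23


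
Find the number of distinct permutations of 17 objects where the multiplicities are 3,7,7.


17! = 355687428096000
Denominator: 3!=6 * 7!=5040 * 7!=5040
Coefficient = 355687428096000 / 152409600 = 2333760

2333760


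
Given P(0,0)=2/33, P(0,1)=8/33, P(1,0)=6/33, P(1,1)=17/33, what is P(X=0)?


P(X=0) = P(0,0)+P(0,1) = 2/33 + 8/33 = 10/33

10/33


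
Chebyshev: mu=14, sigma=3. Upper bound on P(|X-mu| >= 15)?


k = 15/3 = 5
Chebyshev: P(|X-mu| >= k*sigma) <= 1/k^2 = 1/5^2 = 1/25

1/25


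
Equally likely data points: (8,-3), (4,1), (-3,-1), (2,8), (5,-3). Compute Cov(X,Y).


E[X]=16/5, E[Y]=2/5, E[XY]=-16/5
Cov(X,Y) = E[XY] - E[X]E[Y] = -16/5 - 16/5*2/5 = -112/25

-112/25


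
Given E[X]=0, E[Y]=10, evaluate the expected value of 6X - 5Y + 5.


E[6X - 5Y + 5] = 6*E[X] - 5*E[Y] + 5
= (6)*(0) + (-5)*(10) + (5)
= 0 - 50 + 5 = -45

-45


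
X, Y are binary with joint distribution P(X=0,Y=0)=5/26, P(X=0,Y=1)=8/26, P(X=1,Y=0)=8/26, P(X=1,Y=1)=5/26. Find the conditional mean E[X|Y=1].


P(Y=1) = 13/26
E[X|Y=1] = (0*8 + 1*5)/13 = 5/13

5/13


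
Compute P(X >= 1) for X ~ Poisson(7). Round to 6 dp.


P(X>=1) = 1 - P(X<=0) = 1 - (e^(-7)*7^0/0!)
≈ 1 - 0.0009118820 = 0.9990881180
≈ 0.999088

0.999088


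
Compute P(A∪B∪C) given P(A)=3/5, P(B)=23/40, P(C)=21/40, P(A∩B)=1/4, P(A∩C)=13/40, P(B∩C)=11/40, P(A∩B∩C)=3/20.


P(A∪B∪C) = P(A)+P(B)+P(C) - P(AB)-P(AC)-P(BC) + P(ABC)
= 3/5+23/40+21/40 - 1/4-13/40-11/40 + 3/20
= 1

1


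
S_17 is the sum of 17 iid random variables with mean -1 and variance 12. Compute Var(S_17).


By independence, Var(S_n) = n*Var(X_1) = 17*12 = 204

204


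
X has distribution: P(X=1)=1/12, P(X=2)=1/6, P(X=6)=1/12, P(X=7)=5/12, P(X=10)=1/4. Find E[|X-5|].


E[|X-5|] = sum(g(x)*P(x))
= 4*1/12 + 3*1/6 + 1*1/12 + 2*5/12 + 5*1/4
= 3

3


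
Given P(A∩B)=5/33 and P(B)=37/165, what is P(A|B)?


P(A|B) = P(A∩B)/P(B) = (25/165)/(37/165) = 25/37

25/37


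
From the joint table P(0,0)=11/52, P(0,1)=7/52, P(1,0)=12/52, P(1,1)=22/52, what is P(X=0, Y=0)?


Read from table: P(X=0, Y=0) = 11/52

11/52


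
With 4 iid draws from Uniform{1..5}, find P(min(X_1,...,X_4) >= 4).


P(min >= 4) = P(all X_i >= 4) = (P(X_1 >= 4))^4
= (2/5)^4 = 16/625

16/625


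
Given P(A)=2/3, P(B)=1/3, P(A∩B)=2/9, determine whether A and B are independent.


P(A)*P(B) = 2/3*1/3 = 2/9
P(A∩B) = 2/9, which equals P(A)P(B), so independent

Yes, A and B are independent


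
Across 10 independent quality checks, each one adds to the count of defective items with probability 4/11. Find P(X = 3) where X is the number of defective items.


P(X=3) = C(10,3) * p^3 * (1-p)^7
= 120 * 64/1331 * 823543/19487171
= 6324810240/25937424601

6324810240/25937424601


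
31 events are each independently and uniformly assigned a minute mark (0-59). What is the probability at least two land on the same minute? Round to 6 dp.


P(all different) = prod((60-i)/60 for i=0..30) = 0.000071
P(at least one match) = 1 - 0.000071 = 0.999929

0.999929


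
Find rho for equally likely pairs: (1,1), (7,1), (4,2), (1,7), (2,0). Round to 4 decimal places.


Cov(X,Y) = -2.0000, Var(X) = 5.2000, Var(Y) = 6.1600
rho = Cov/(sqrt(VarX)*sqrt(VarY)) = -0.3534

-0.3534


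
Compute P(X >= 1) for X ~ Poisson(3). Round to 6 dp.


P(X>=1) = 1 - P(X<=0) = 1 - (e^(-3)*3^0/0!)
≈ 1 - 0.0497870684 = 0.9502129316
≈ 0.950213

0.950213


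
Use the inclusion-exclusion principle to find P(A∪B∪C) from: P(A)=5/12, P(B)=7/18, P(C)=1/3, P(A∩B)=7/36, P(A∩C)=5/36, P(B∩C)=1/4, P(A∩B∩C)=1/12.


P(A∪B∪C) = P(A)+P(B)+P(C) - P(AB)-P(AC)-P(BC) + P(ABC)
= 5/12+7/18+1/3 - 7/36-5/36-1/4 + 1/12
= 23/36

23/36


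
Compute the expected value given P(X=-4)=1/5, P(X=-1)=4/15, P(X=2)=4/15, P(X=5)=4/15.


E[X] = sum(x * P(x))
= -4*1/5 - 1*4/15 + 2*4/15 + 5*4/15
= 4/5

4/5


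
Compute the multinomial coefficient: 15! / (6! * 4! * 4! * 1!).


15! = 1307674368000
Denominator: 6!=720 * 4!=24 * 4!=24 * 1!=1
Coefficient = 1307674368000 / 414720 = 3153150

3153150


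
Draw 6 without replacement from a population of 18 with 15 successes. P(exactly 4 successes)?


P(X=4) = C(15,4)*C(3,2) / C(18,6)
= 1365*3 / 18564
= 4095/18564 = 15/68

15/68


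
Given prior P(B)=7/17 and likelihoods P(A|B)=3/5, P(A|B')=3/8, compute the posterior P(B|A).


P(A) = P(A|B)P(B) + P(A|B')P(B') = 3/5*7/17 + 3/8*10/17 = 159/340
P(B|A) = P(A|B)P(B)/P(A) = (21/85)/(159/340) = 28/53

28/53


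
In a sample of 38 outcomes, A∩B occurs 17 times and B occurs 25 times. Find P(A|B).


P(A|B) = P(A∩B)/P(B) = (17/38)/(25/38) = 17/25

17/25


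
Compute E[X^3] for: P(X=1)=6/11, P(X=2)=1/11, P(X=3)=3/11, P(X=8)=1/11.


E[X^3] = sum(x^3 * P(x))
= 1*6/11 + 8*1/11 + 27*3/11 + 512*1/11
= 607/11

607/11


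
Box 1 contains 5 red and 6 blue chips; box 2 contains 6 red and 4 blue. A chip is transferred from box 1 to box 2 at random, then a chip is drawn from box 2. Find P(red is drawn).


P(transfer red) = 5/11; P(transfer blue) = 6/11
If red transferred: Urn II has 7 red of 11, so P(red|red moved) = 7/11
If blue transferred: Urn II has 6 red of 11, so P(red|blue moved) = 6/11
By total probability: P(red) = 5/11*7/11 + 6/11*6/11 = 71/121

71/121


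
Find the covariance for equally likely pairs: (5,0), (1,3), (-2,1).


E[X]=4/3, E[Y]=4/3, E[XY]=1/3
Cov(X,Y) = E[XY] - E[X]E[Y] = 1/3 - 4/3*4/3 = -13/9

-13/9


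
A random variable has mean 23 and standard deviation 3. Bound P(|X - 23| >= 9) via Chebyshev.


k = 9/3 = 3
Chebyshev: P(|X-mu| >= k*sigma) <= 1/k^2 = 1/3^2 = 1/9

1/9


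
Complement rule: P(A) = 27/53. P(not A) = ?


P(A') = 1 - P(A) = 1 - 27/53 = 26/53

26/53


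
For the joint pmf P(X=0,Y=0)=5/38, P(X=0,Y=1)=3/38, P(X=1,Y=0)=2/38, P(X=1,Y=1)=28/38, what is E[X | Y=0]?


P(Y=0) = 7/38
E[X|Y=0] = (0*5 + 1*2)/7 = 2/7

2/7


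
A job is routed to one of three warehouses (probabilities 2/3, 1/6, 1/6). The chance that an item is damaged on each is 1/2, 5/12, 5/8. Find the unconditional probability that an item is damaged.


P(A) = P(A|B1)P(B1) + P(A|B2)P(B2) + P(A|B3)P(B3)
= 1/2*2/3 + 5/12*1/6 + 5/8*1/6
= 1/3 + 5/72 + 5/48 = 73/144

73/144


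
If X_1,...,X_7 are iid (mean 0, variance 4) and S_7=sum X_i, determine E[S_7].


E[S_n] = n*E[X_1] = 7*0 = 0

0


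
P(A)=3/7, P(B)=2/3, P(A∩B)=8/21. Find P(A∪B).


P(A∪B) = P(A) + P(B) - P(A∩B)
= 3/7 + 2/3 - 8/21 = 5/7

5/7


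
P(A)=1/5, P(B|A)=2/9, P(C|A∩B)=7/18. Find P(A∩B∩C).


P(A∩B∩C) = P(A) * P(B|A) * P(C|A∩B)
= 1/5 * 2/9 * 7/18
= 2/45 * 7/18 = 7/405

7/405


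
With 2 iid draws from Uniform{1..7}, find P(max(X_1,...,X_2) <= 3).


P(max <= 3) = P(all X_i <= 3) = (P(X_1 <= 3))^2
= (3/7)^2 = 9/49

9/49


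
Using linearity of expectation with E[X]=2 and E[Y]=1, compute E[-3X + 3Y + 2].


E[-3X + 3Y + 2] = -3*E[X] + 3*E[Y] + 2
= (-3)*(2) + (3)*(1) + (2)
= -6 + 3 + 2 = -1

-1


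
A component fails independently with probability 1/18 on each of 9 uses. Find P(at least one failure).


P(at least one) = 1 - P(none)
P(none) = (1 - 1/18)^9 = (17/18)^9 = 118587876497/198359290368
P(at least one) = 1 - 118587876497/198359290368 = 79771413871/198359290368

79771413871/198359290368


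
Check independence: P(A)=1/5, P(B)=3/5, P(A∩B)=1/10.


P(A)*P(B) = 1/5*3/5 = 3/25
P(A∩B) = 1/10 != 3/25, so not independent

No, A and B are not independent


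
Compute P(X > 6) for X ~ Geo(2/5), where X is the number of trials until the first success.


P(X > 6) = P(first 6 trials all fail) = (1-p)^6 = (3/5)^6 = 729/15625

729/15625


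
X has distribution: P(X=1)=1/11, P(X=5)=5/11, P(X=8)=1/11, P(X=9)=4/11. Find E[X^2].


E[X^2] = sum(g(x)*P(x))
= 1*1/11 + 25*5/11 + 64*1/11 + 81*4/11
= 514/11

514/11


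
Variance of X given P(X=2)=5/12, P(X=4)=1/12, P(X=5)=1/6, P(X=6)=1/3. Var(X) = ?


E[X] = 4, E[X^2] = 115/6
Var(X) = E[X^2] - (E[X])^2 = 115/6 - (4)^2 = 19/6

19/6


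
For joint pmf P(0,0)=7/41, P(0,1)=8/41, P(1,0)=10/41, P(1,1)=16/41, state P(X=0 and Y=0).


Read from table: P(X=0, Y=0) = 7/41

7/41


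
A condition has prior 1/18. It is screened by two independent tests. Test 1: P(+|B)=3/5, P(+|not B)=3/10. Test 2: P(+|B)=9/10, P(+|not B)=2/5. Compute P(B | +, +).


After test 1: P(+) = 3/5*1/18 + 3/10*17/18 = 19/60
P(B|+) = (1/30)/(19/60) = 2/19
After test 2 (use post1 as new prior): P(+) = 9/10*2/19 + 2/5*17/19 = 43/95
P(B|+,+) = (9/95)/(43/95) = 9/43

9/43


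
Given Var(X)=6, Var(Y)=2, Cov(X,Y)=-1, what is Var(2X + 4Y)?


Var(2X + 4Y) = 2^2*Var(X) + 4^2*Var(Y) + 2*2*4*Cov(X,Y)
= 4*6 + 16*2 + 16*(-1)
= 24 + 32 - 16 = 40

40


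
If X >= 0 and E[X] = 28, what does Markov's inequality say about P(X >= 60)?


Markov: P(X >= a) <= E[X]/a
P(X >= 60) <= 28/60 = 7/15

7/15


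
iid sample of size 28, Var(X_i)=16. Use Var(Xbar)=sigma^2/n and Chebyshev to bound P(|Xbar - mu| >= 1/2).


Var(Xbar) = Var(X)/n = 16/28
Chebyshev: P(|Xbar-mu| >= 1/2) <= Var(Xbar)/(1/2)^2 = (4/7)/(1/4) = 16/7
Bound exceeds 1, so trivial bound: 1

1


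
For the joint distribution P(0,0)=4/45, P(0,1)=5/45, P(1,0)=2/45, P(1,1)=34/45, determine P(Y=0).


P(Y=0) = P(0,0)+P(1,0) = 4/45 + 2/45 = 6/45 = 2/15

2/15


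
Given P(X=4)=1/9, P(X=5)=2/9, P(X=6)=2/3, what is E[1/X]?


E[1/X] = sum(g(x)*P(x))
= 1/4*1/9 + 1/5*2/9 + 1/6*2/3
= 11/60

11/60


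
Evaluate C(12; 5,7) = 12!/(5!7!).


12! = 479001600
Denominator: 5!=120 * 7!=5040
Coefficient = 479001600 / 604800 = 792

792


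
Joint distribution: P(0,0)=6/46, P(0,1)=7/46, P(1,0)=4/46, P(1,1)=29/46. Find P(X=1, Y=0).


Read from table: P(X=1, Y=0) = 4/46 = 2/23

2/23


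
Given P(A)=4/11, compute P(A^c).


P(A') = 1 - P(A) = 1 - 4/11 = 7/11

7/11


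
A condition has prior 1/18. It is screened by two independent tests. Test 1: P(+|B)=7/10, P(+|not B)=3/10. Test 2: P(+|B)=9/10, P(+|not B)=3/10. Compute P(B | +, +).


After test 1: P(+) = 7/10*1/18 + 3/10*17/18 = 29/90
P(B|+) = (7/180)/(29/90) = 7/58
After test 2 (use post1 as new prior): P(+) = 9/10*7/58 + 3/10*51/58 = 54/145
P(B|+,+) = (63/580)/(54/145) = 7/24

7/24


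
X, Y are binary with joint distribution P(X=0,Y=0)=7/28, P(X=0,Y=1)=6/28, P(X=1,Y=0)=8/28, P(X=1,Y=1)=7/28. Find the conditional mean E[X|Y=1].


P(Y=1) = 13/28
E[X|Y=1] = (0*6 + 1*7)/13 = 7/13

7/13


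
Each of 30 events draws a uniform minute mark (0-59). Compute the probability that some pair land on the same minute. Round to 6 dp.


P(all different) = prod((60-i)/60 for i=0..29) = 0.000142
P(at least one match) = 1 - 0.000142 = 0.999858

0.999858


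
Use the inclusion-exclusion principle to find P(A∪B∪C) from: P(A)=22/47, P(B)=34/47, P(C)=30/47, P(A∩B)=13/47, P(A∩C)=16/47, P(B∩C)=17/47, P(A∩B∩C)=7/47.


P(A∪B∪C) = P(A)+P(B)+P(C) - P(AB)-P(AC)-P(BC) + P(ABC)
= 22/47+34/47+30/47 - 13/47-16/47-17/47 + 7/47
= 1

1


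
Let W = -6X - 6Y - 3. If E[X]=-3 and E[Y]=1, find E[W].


E[-6X - 6Y - 3] = -6*E[X] - 6*E[Y] - 3
= (-6)*(-3) + (-6)*(1) + (-3)
= 18 - 6 - 3 = 9

9


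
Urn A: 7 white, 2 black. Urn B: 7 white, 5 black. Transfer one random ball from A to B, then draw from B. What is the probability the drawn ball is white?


P(transfer white) = 7/9; P(transfer black) = 2/9
If white transferred: Urn II has 8 white of 13, so P(white|white moved) = 8/13
If black transferred: Urn II has 7 white of 13, so P(white|black moved) = 7/13
By total probability: P(white) = 7/9*8/13 + 2/9*7/13 = 70/117

70/117


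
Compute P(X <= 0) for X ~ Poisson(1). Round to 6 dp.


P(X<=0) = e^(-1)*1^0/0!
≈ 0.3678794412
≈ 0.367879

0.367879


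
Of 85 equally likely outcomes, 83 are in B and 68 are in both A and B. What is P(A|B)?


P(A|B) = P(A∩B)/P(B) = (68/85)/(83/85) = 68/83

68/83


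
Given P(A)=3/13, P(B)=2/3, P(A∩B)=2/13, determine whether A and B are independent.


P(A)*P(B) = 3/13*2/3 = 2/13
P(A∩B) = 2/13, which equals P(A)P(B), so independent

Yes, A and B are independent


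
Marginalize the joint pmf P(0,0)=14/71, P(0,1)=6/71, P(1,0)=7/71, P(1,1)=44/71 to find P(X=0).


P(X=0) = P(0,0)+P(0,1) = 14/71 + 6/71 = 20/71

20/71


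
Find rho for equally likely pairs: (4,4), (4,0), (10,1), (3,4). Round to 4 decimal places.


Cov(X,Y) = -2.3125, Var(X) = 7.6875, Var(Y) = 3.1875
rho = Cov/(sqrt(VarX)*sqrt(VarY)) = -0.4672

-0.4672


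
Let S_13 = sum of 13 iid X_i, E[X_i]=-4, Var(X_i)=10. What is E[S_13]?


E[S_n] = n*E[X_1] = 13*-4 = -52

-52


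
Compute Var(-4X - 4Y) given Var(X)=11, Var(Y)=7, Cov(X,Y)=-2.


Var(-4X - 4Y) = (-4)^2*Var(X) + (-4)^2*Var(Y) + 2*(-4)*(-4)*Cov(X,Y)
= 16*11 + 16*7 + 32*(-2)
= 176 + 112 - 64 = 224

224


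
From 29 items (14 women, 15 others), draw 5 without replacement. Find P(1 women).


P(X=1) = C(14,1)*C(15,4) / C(29,5)
= 14*1365 / 118755
= 19110/118755 = 14/87

14/87


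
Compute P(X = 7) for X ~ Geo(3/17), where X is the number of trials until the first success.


P(X=7) = (1-p)^6 * p = (14/17)^6 * 3/17
= 7529536/24137569 * 3/17 = 22588608/410338673

22588608/410338673


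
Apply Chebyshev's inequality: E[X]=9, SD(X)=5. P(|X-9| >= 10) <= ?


k = 10/5 = 2
Chebyshev: P(|X-mu| >= k*sigma) <= 1/k^2 = 1/2^2 = 1/4

1/4


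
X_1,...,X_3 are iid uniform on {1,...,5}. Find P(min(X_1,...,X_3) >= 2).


P(min >= 2) = P(all X_i >= 2) = (P(X_1 >= 2))^3
= (4/5)^3 = 64/125

64/125


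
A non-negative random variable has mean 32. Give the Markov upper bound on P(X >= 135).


Markov: P(X >= a) <= E[X]/a
P(X >= 135) <= 32/135

32/135


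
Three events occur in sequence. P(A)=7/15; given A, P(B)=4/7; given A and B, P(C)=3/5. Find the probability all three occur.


P(A∩B∩C) = P(A) * P(B|A) * P(C|A∩B)
= 7/15 * 4/7 * 3/5
= 4/15 * 3/5 = 4/25

4/25


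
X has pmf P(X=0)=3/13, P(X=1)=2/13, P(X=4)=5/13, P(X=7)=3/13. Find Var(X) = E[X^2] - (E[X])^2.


E[X] = 43/13, E[X^2] = 229/13
Var(X) = E[X^2] - (E[X])^2 = 229/13 - (43/13)^2 = 1128/169

1128/169


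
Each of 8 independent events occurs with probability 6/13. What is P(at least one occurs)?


P(at least one) = 1 - P(none)
P(none) = (1 - 6/13)^8 = (7/13)^8 = 5764801/815730721
P(at least one) = 1 - 5764801/815730721 = 809965920/815730721

809965920/815730721


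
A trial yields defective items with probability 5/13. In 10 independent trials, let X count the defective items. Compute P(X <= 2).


P(X<=2) = P(X=0) + P(X=1) + P(X=2)
= 1073741824/137858491849 + 6710886400/137858491849 + 18874368000/137858491849
= 26658996224/137858491849

26658996224/137858491849


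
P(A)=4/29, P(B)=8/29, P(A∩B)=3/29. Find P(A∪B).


P(A∪B) = P(A) + P(B) - P(A∩B)
= 4/29 + 8/29 - 3/29 = 9/29

9/29


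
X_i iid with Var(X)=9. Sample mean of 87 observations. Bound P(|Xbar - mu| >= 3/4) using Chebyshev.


Var(Xbar) = Var(X)/n = 9/87
Chebyshev: P(|Xbar-mu| >= 3/4) <= Var(Xbar)/(3/4)^2 = (3/29)/(9/16) = 16/87

16/87


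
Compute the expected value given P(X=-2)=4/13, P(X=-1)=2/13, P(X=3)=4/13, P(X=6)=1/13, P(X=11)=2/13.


E[X] = sum(x * P(x))
= -2*4/13 - 1*2/13 + 3*4/13 + 6*1/13 + 11*2/13
= 30/13

30/13


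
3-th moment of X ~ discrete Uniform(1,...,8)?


E[X^3] = (1/8) * sum(x^3 for x=1..8)
= 1296/8 = 162

162


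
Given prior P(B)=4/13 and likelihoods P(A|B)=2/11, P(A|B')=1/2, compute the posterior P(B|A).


P(A) = P(A|B)P(B) + P(A|B')P(B') = 2/11*4/13 + 1/2*9/13 = 115/286
P(B|A) = P(A|B)P(B)/P(A) = (8/143)/(115/286) = 16/115

16/115


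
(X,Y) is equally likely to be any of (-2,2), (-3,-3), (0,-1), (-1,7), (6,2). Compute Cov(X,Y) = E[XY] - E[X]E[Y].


E[X]=0, E[Y]=7/5, E[XY]=2
Cov(X,Y) = E[XY] - E[X]E[Y] = 2 - 0*7/5 = 2

2


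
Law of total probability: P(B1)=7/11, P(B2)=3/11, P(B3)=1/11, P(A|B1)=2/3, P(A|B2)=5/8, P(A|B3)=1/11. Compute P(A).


P(A) = P(A|B1)P(B1) + P(A|B2)P(B2) + P(A|B3)P(B3)
= 2/3*7/11 + 5/8*3/11 + 1/11*1/11
= 14/33 + 15/88 + 1/121 = 1751/2904

1751/2904


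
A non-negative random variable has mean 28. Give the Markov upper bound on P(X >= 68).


Markov: P(X >= a) <= E[X]/a
P(X >= 68) <= 28/68 = 7/17

7/17


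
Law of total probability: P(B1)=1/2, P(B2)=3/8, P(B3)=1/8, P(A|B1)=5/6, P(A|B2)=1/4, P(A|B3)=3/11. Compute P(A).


P(A) = P(A|B1)P(B1) + P(A|B2)P(B2) + P(A|B3)P(B3)
= 5/6*1/2 + 1/4*3/8 + 3/11*1/8
= 5/12 + 3/32 + 3/88 = 575/1056

575/1056


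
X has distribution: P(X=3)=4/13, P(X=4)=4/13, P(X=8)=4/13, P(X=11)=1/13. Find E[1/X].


E[1/X] = sum(g(x)*P(x))
= 1/3*4/13 + 1/4*4/13 + 1/8*4/13 + 1/11*1/13
= 193/858

193/858


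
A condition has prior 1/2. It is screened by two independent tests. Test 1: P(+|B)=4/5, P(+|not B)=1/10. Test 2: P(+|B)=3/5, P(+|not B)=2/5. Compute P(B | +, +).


After test 1: P(+) = 4/5*1/2 + 1/10*1/2 = 9/20
P(B|+) = (2/5)/(9/20) = 8/9
After test 2 (use post1 as new prior): P(+) = 3/5*8/9 + 2/5*1/9 = 26/45
P(B|+,+) = (8/15)/(26/45) = 12/13

12/13


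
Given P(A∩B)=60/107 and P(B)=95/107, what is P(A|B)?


P(A|B) = P(A∩B)/P(B) = (60/107)/(95/107) = 60/95 = 12/19

12/19


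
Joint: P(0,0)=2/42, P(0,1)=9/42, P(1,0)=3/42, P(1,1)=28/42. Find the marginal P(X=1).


P(X=1) = P(1,0)+P(1,1) = 3/42 + 28/42 = 31/42

31/42


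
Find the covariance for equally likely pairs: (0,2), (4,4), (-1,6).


E[X]=1, E[Y]=4, E[XY]=10/3
Cov(X,Y) = E[XY] - E[X]E[Y] = 10/3 - 1*4 = -2/3

-2/3


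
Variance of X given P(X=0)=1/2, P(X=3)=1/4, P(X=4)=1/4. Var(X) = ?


E[X] = 7/4, E[X^2] = 25/4
Var(X) = E[X^2] - (E[X])^2 = 25/4 - (7/4)^2 = 51/16

51/16


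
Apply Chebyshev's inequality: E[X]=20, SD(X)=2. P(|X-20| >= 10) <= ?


k = 10/2 = 5
Chebyshev: P(|X-mu| >= k*sigma) <= 1/k^2 = 1/5^2 = 1/25

1/25


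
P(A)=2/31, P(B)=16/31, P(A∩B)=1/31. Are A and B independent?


P(A)*P(B) = 2/31*16/31 = 32/961
P(A∩B) = 1/31 != 32/961, so not independent

No, A and B are not independent


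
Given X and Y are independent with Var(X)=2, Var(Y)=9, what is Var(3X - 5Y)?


Independence => Cov(X,Y)=0
Var(3X - 5Y) = 3^2*Var(X) + (-5)^2*Var(Y)
= 9*2 + 25*9 = 243

243


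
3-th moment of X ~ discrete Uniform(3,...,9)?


E[X^3] = (1/7) * sum(x^3 for x=3..9)
= 2016/7 = 288

288


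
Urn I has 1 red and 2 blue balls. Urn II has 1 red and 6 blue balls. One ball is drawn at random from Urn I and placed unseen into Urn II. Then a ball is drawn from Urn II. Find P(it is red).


P(transfer red) = 1/3; P(transfer blue) = 2/3
If red transferred: Urn II has 2 red of 8, so P(red|red moved) = 1/4
If blue transferred: Urn II has 1 red of 8, so P(red|blue moved) = 1/8
By total probability: P(red) = 1/3*1/4 + 2/3*1/8 = 1/6

1/6


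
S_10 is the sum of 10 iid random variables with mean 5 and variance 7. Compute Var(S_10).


By independence, Var(S_n) = n*Var(X_1) = 10*7 = 70

70


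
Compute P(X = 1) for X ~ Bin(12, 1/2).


P(X=1) = C(12,1) * p^1 * (1-p)^11
= 12 * 1/2 * 1/2048
= 3/1024

3/1024


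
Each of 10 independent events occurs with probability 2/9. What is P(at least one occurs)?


P(at least one) = 1 - P(none)
P(none) = (1 - 2/9)^10 = (7/9)^10 = 282475249/3486784401
P(at least one) = 1 - 282475249/3486784401 = 3204309152/3486784401

3204309152/3486784401


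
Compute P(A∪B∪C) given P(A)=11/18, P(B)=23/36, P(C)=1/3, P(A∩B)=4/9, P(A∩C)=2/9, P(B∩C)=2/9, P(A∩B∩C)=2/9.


P(A∪B∪C) = P(A)+P(B)+P(C) - P(AB)-P(AC)-P(BC) + P(ABC)
= 11/18+23/36+1/3 - 4/9-2/9-2/9 + 2/9
= 11/12

11/12


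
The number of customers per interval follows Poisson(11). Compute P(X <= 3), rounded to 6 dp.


P(X<=3) = e^(-11)*11^0/0! + e^(-11)*11^1/1! + e^(-11)*11^2/2! + e^(-11)*11^3/3!
≈ 0.0000167017 + 0.0001837187 + 0.0010104529 + 0.0037049940
= 0.0049158673
≈ 0.004916

0.004916


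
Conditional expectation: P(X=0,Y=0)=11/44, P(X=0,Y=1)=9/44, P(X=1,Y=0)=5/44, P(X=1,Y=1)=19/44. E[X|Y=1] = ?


P(Y=1) = 28/44
E[X|Y=1] = (0*9 + 1*19)/28 = 19/28

19/28


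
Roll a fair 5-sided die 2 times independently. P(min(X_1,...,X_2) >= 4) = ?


P(min >= 4) = P(all X_i >= 4) = (P(X_1 >= 4))^2
= (2/5)^2 = 4/25

4/25


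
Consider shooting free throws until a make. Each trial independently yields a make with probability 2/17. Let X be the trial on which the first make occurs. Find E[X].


For geometric (trials until first success), E[X] = 1/p = 1/(2/17) = 17/2

17/2


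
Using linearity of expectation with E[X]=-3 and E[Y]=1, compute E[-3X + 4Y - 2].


E[-3X + 4Y - 2] = -3*E[X] + 4*E[Y] - 2
= (-3)*(-3) + (4)*(1) + (-2)
= 9 + 4 - 2 = 11

11


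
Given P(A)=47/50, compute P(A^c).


P(A') = 1 - P(A) = 1 - 47/50 = 3/50

3/50


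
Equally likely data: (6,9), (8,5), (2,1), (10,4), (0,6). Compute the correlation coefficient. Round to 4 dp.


Cov(X,Y) = 1.2000, Var(X) = 13.7600, Var(Y) = 6.8000
rho = Cov/(sqrt(VarX)*sqrt(VarY)) = 0.1241

0.1241


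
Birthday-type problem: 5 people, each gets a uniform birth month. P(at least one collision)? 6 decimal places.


P(all different) = prod((12-i)/12 for i=0..4) = 0.381944
P(at least one match) = 1 - 0.381944 = 0.618056

0.618056


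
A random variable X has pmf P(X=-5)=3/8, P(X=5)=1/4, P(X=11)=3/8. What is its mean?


E[X] = sum(x * P(x))
= -5*3/8 + 5*1/4 + 11*3/8
= 7/2

7/2


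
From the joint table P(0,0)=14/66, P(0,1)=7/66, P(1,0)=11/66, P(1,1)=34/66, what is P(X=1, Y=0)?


Read from table: P(X=1, Y=0) = 11/66 = 1/6

1/6


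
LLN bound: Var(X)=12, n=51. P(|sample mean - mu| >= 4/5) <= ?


Var(Xbar) = Var(X)/n = 12/51
Chebyshev: P(|Xbar-mu| >= 4/5) <= Var(Xbar)/(4/5)^2 = (4/17)/(16/25) = 25/68

25/68


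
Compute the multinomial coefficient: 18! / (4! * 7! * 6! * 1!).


18! = 6402373705728000
Denominator: 4!=24 * 7!=5040 * 6!=720 * 1!=1
Coefficient = 6402373705728000 / 87091200 = 73513440

73513440


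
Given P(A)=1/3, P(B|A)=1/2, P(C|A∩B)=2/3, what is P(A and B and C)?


P(A∩B∩C) = P(A) * P(B|A) * P(C|A∩B)
= 1/3 * 1/2 * 2/3
= 1/6 * 2/3 = 1/9

1/9


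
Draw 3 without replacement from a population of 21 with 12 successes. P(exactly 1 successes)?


P(X=1) = C(12,1)*C(9,2) / C(21,3)
= 12*36 / 1330
= 432/1330 = 216/665

216/665


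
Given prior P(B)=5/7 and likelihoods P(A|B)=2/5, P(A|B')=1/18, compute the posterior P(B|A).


P(A) = P(A|B)P(B) + P(A|B')P(B') = 2/5*5/7 + 1/18*2/7 = 19/63
P(B|A) = P(A|B)P(B)/P(A) = (2/7)/(19/63) = 18/19

18/19


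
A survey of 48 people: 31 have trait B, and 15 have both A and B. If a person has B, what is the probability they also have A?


P(A|B) = P(A∩B)/P(B) = (15/48)/(31/48) = 15/31

15/31


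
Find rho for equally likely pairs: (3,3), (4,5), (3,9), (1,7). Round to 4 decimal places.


Cov(X,Y) = -0.7500, Var(X) = 1.1875, Var(Y) = 5.0000
rho = Cov/(sqrt(VarX)*sqrt(VarY)) = -0.3078

-0.3078


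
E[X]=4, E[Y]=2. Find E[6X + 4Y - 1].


E[6X + 4Y - 1] = 6*E[X] + 4*E[Y] - 1
= (6)*(4) + (4)*(2) + (-1)
= 24 + 8 - 1 = 31

31


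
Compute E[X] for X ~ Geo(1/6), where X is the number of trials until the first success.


For geometric (trials until first success), E[X] = 1/p = 1/(1/6) = 6

6


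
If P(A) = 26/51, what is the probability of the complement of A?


P(A') = 1 - P(A) = 1 - 26/51 = 25/51

25/51


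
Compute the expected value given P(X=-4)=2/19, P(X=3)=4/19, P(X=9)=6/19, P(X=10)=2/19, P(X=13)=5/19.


E[X] = sum(x * P(x))
= -4*2/19 + 3*4/19 + 9*6/19 + 10*2/19 + 13*5/19
= 143/19

143/19


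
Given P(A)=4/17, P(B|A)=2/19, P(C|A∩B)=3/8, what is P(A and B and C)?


P(A∩B∩C) = P(A) * P(B|A) * P(C|A∩B)
= 4/17 * 2/19 * 3/8
= 8/323 * 3/8 = 3/323

3/323


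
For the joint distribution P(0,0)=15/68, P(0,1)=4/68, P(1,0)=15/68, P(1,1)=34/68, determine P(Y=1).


P(Y=1) = P(0,1)+P(1,1) = 4/68 + 34/68 = 38/68 = 19/34

19/34


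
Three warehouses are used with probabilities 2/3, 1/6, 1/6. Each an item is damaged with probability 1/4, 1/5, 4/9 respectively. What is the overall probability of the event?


P(A) = P(A|B1)P(B1) + P(A|B2)P(B2) + P(A|B3)P(B3)
= 1/4*2/3 + 1/5*1/6 + 4/9*1/6
= 1/6 + 1/30 + 2/27 = 37/135

37/135


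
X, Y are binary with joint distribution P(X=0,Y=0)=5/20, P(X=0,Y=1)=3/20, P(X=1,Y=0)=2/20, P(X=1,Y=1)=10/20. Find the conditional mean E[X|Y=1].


P(Y=1) = 13/20
E[X|Y=1] = (0*3 + 1*10)/13 = 10/13

10/13


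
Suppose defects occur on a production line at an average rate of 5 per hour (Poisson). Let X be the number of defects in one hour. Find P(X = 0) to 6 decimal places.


P(X=0) = e^(-5) * 5^0 / 0!
≈ 0.006737946999 * 1 / 1
≈ 0.006738

0.006738


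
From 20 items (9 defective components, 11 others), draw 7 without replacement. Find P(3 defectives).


P(X=3) = C(9,3)*C(11,4) / C(20,7)
= 84*330 / 77520
= 27720/77520 = 231/646

231/646


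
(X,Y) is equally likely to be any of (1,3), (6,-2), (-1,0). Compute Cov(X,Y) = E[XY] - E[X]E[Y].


E[X]=2, E[Y]=1/3, E[XY]=-3
Cov(X,Y) = E[XY] - E[X]E[Y] = -3 - 2*1/3 = -11/3

-11/3


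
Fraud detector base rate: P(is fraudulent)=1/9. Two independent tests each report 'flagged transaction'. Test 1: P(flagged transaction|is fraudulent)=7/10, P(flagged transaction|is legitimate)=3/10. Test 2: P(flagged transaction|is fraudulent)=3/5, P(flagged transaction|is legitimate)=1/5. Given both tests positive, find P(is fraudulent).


After test 1: P(+) = 7/10*1/9 + 3/10*8/9 = 31/90
P(B|+) = (7/90)/(31/90) = 7/31
After test 2 (use post1 as new prior): P(+) = 3/5*7/31 + 1/5*24/31 = 9/31
P(B|+,+) = (21/155)/(9/31) = 7/15

7/15


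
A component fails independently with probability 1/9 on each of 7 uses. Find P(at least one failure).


P(at least one) = 1 - P(none)
P(none) = (1 - 1/9)^7 = (8/9)^7 = 2097152/4782969
P(at least one) = 1 - 2097152/4782969 = 2685817/4782969

2685817/4782969


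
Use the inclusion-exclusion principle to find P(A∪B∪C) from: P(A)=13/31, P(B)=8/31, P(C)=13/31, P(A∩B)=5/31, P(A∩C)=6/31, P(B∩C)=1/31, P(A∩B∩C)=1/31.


P(A∪B∪C) = P(A)+P(B)+P(C) - P(AB)-P(AC)-P(BC) + P(ABC)
= 13/31+8/31+13/31 - 5/31-6/31-1/31 + 1/31
= 23/31

23/31


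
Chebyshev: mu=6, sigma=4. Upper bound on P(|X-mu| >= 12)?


k = 12/4 = 3
Chebyshev: P(|X-mu| >= k*sigma) <= 1/k^2 = 1/3^2 = 1/9

1/9


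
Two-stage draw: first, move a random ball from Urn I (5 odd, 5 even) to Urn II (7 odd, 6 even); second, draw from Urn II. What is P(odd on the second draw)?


P(transfer odd) = 5/10 = 1/2; P(transfer even) = 1/2
If odd transferred: Urn II has 8 odd of 14, so P(odd|odd moved) = 4/7
If even transferred: Urn II has 7 odd of 14, so P(odd|even moved) = 1/2
By total probability: P(odd) = 1/2*4/7 + 1/2*1/2 = 15/28

15/28


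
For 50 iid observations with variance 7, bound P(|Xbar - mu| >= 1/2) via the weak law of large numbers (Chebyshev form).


Var(Xbar) = Var(X)/n = 7/50
Chebyshev: P(|Xbar-mu| >= 1/2) <= Var(Xbar)/(1/2)^2 = (7/50)/(1/4) = 14/25

14/25


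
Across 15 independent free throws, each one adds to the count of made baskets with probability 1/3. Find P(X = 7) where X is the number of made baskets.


P(X=7) = C(15,7) * p^7 * (1-p)^8
= 6435 * 1/2187 * 256/6561
= 183040/1594323

183040/1594323


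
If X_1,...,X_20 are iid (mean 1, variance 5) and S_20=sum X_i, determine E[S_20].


E[S_n] = n*E[X_1] = 20*1 = 20

20


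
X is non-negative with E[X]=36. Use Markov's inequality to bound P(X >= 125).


Markov: P(X >= a) <= E[X]/a
P(X >= 125) <= 36/125

36/125


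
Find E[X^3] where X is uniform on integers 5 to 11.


E[X^3] = (1/7) * sum(x^3 for x=5..11)
= 4256/7 = 608

608


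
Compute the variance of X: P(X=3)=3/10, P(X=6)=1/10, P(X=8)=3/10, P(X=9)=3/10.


E[X] = 33/5, E[X^2] = 249/5
Var(X) = E[X^2] - (E[X])^2 = 249/5 - (33/5)^2 = 156/25

156/25


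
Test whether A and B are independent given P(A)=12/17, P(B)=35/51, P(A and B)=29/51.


P(A)*P(B) = 12/17*35/51 = 140/289
P(A∩B) = 29/51 != 140/289, so not independent

No, A and B are not independent


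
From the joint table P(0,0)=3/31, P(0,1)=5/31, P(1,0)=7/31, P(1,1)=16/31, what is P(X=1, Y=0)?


Read from table: P(X=1, Y=0) = 7/31

7/31


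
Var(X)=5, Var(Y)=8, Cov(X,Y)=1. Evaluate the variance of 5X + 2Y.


Var(5X + 2Y) = 5^2*Var(X) + 2^2*Var(Y) + 2*5*2*Cov(X,Y)
= 25*5 + 4*8 + 20*1
= 125 + 32 + 20 = 177

177


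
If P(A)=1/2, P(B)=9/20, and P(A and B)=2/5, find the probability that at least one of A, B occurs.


P(A∪B) = P(A) + P(B) - P(A∩B)
= 1/2 + 9/20 - 2/5 = 11/20

11/20


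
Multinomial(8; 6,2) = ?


8! = 40320
Denominator: 6!=720 * 2!=2
Coefficient = 40320 / 1440 = 28

28


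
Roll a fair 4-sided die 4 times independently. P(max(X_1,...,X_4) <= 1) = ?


P(max <= 1) = P(all X_i <= 1) = (P(X_1 <= 1))^4
= (1/4)^4 = 1/256

1/256


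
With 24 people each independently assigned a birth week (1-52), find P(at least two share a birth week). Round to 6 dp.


P(all different) = prod((52-i)/52 for i=0..23) = 0.001732
P(at least one match) = 1 - 0.001732 = 0.998268

0.998268


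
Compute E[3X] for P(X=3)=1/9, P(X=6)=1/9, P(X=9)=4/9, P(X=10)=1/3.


E[3X] = sum(g(x)*P(x))
= 9*1/9 + 18*1/9 + 27*4/9 + 30*1/3
= 25

25


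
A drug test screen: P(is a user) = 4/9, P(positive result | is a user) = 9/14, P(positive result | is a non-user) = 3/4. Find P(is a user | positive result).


P(A) = P(A|B)P(B) + P(A|B')P(B') = 9/14*4/9 + 3/4*5/9 = 59/84
P(B|A) = P(A|B)P(B)/P(A) = (2/7)/(59/84) = 24/59

24/59


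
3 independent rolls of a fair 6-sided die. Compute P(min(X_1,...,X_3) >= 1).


P(min >= 1) = P(all X_i >= 1) = (P(X_1 >= 1))^3
= (6/6)^3 = 1^3 = 1

1


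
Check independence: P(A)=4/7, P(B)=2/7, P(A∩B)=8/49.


P(A)*P(B) = 4/7*2/7 = 8/49
P(A∩B) = 8/49, which equals P(A)P(B), so independent

Yes, A and B are independent


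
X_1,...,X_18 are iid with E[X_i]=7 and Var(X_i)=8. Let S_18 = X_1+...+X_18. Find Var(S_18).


By independence, Var(S_n) = n*Var(X_1) = 18*8 = 144

144


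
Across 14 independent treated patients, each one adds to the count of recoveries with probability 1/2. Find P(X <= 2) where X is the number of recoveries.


P(X<=2) = P(X=0) + P(X=1) + P(X=2)
= 1/16384 + 7/8192 + 91/16384
= 53/8192

53/8192


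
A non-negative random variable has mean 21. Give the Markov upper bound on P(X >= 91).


Markov: P(X >= a) <= E[X]/a
P(X >= 91) <= 21/91 = 3/13

3/13


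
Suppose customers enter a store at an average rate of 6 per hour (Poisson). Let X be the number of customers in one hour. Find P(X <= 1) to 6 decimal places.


P(X<=1) = e^(-6)*6^0/0! + e^(-6)*6^1/1!
≈ 0.0024787522 + 0.0148725131
= 0.0173512653
≈ 0.017351

0.017351


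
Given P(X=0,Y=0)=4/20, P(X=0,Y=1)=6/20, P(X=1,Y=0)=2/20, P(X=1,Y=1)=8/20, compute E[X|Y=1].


P(Y=1) = 14/20
E[X|Y=1] = (0*6 + 1*8)/14 = 8/14 = 4/7

4/7


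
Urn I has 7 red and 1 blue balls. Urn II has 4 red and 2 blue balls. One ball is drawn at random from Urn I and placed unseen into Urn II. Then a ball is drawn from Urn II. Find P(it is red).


P(transfer red) = 7/8; P(transfer blue) = 1/8
If red transferred: Urn II has 5 red of 7, so P(red|red moved) = 5/7
If blue transferred: Urn II has 4 red of 7, so P(red|blue moved) = 4/7
By total probability: P(red) = 7/8*5/7 + 1/8*4/7 = 39/56

39/56


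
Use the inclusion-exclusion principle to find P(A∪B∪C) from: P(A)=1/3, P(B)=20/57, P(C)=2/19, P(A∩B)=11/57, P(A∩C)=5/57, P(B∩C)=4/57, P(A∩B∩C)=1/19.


P(A∪B∪C) = P(A)+P(B)+P(C) - P(AB)-P(AC)-P(BC) + P(ABC)
= 1/3+20/57+2/19 - 11/57-5/57-4/57 + 1/19
= 28/57

28/57


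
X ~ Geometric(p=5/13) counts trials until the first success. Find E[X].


For geometric (trials until first success), E[X] = 1/p = 1/(5/13) = 13/5

13/5


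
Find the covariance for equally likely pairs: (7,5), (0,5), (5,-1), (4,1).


E[X]=4, E[Y]=5/2, E[XY]=17/2
Cov(X,Y) = E[XY] - E[X]E[Y] = 17/2 - 4*5/2 = -3/2

-3/2


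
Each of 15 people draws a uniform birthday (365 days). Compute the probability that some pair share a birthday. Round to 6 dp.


P(all different) = prod((365-i)/365 for i=0..14) = 0.747099
P(at least one match) = 1 - 0.747099 = 0.252901

0.252901


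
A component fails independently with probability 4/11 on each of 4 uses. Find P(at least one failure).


P(at least one) = 1 - P(none)
P(none) = (1 - 4/11)^4 = (7/11)^4 = 2401/14641
P(at least one) = 1 - 2401/14641 = 12240/14641

12240/14641


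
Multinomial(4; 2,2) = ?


4! = 24
Denominator: 2!=2 * 2!=2
Coefficient = 24 / 4 = 6

6


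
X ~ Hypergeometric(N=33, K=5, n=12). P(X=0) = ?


P(X=0) = C(5,0)*C(28,12) / C(33,12)
= 1*30421755 / 354817320
= 30421755/354817320 = 6783/79112

6783/79112


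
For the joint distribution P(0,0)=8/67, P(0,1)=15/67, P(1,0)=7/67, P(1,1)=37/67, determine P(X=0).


P(X=0) = P(0,0)+P(0,1) = 8/67 + 15/67 = 23/67

23/67


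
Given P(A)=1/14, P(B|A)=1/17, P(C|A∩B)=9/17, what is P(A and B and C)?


P(A∩B∩C) = P(A) * P(B|A) * P(C|A∩B)
= 1/14 * 1/17 * 9/17
= 1/238 * 9/17 = 9/4046

9/4046


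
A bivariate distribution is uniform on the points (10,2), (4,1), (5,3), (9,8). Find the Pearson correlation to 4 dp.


Cov(X,Y) = 3.2500, Var(X) = 6.5000, Var(Y) = 7.2500
rho = Cov/(sqrt(VarX)*sqrt(VarY)) = 0.4734

0.4734


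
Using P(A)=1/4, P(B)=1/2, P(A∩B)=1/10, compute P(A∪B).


P(A∪B) = P(A) + P(B) - P(A∩B)
= 1/4 + 1/2 - 1/10 = 13/20

13/20


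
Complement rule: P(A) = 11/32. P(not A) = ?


P(A') = 1 - P(A) = 1 - 11/32 = 21/32

21/32


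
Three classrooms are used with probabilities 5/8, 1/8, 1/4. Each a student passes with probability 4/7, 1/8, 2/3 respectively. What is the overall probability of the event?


P(A) = P(A|B1)P(B1) + P(A|B2)P(B2) + P(A|B3)P(B3)
= 4/7*5/8 + 1/8*1/8 + 2/3*1/4
= 5/14 + 1/64 + 1/6 = 725/1344

725/1344


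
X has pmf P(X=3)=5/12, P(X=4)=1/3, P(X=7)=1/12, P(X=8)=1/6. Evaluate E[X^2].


E[X^2] = sum(x^2 * P(x))
= 9*5/12 + 16*1/3 + 49*1/12 + 64*1/6
= 143/6

143/6


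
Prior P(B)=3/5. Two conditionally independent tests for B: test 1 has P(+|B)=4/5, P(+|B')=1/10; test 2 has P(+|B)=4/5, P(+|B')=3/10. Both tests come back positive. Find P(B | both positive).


After test 1: P(+) = 4/5*3/5 + 1/10*2/5 = 13/25
P(B|+) = (12/25)/(13/25) = 12/13
After test 2 (use post1 as new prior): P(+) = 4/5*12/13 + 3/10*1/13 = 99/130
P(B|+,+) = (48/65)/(99/130) = 32/33

32/33


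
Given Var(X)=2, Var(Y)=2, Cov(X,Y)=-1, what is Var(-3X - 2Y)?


Var(-3X - 2Y) = (-3)^2*Var(X) + (-2)^2*Var(Y) + 2*(-3)*(-2)*Cov(X,Y)
= 9*2 + 4*2 + 12*(-1)
= 18 + 8 - 12 = 14

14


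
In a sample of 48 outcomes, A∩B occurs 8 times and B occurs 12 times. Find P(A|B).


P(A|B) = P(A∩B)/P(B) = (8/48)/(12/48) = 8/12 = 2/3

2/3


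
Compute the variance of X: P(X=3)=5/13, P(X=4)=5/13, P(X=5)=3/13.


E[X] = 50/13, E[X^2] = 200/13
Var(X) = E[X^2] - (E[X])^2 = 200/13 - (50/13)^2 = 100/169

100/169


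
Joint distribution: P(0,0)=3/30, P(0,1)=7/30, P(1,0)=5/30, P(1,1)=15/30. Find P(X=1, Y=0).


Read from table: P(X=1, Y=0) = 5/30 = 1/6

1/6


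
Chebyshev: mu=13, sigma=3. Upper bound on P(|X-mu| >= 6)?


k = 6/3 = 2
Chebyshev: P(|X-mu| >= k*sigma) <= 1/k^2 = 1/2^2 = 1/4

1/4


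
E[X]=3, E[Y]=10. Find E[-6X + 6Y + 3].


E[-6X + 6Y + 3] = -6*E[X] + 6*E[Y] + 3
= (-6)*(3) + (6)*(10) + (3)
= -18 + 60 + 3 = 45

45


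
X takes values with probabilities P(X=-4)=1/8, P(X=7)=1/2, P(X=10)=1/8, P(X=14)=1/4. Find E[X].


E[X] = sum(x * P(x))
= -4*1/8 + 7*1/2 + 10*1/8 + 14*1/4
= 31/4

31/4


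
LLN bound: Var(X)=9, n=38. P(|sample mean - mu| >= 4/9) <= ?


Var(Xbar) = Var(X)/n = 9/38
Chebyshev: P(|Xbar-mu| >= 4/9) <= Var(Xbar)/(4/9)^2 = (9/38)/(16/81) = 729/608
Bound exceeds 1, so trivial bound: 1

1
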